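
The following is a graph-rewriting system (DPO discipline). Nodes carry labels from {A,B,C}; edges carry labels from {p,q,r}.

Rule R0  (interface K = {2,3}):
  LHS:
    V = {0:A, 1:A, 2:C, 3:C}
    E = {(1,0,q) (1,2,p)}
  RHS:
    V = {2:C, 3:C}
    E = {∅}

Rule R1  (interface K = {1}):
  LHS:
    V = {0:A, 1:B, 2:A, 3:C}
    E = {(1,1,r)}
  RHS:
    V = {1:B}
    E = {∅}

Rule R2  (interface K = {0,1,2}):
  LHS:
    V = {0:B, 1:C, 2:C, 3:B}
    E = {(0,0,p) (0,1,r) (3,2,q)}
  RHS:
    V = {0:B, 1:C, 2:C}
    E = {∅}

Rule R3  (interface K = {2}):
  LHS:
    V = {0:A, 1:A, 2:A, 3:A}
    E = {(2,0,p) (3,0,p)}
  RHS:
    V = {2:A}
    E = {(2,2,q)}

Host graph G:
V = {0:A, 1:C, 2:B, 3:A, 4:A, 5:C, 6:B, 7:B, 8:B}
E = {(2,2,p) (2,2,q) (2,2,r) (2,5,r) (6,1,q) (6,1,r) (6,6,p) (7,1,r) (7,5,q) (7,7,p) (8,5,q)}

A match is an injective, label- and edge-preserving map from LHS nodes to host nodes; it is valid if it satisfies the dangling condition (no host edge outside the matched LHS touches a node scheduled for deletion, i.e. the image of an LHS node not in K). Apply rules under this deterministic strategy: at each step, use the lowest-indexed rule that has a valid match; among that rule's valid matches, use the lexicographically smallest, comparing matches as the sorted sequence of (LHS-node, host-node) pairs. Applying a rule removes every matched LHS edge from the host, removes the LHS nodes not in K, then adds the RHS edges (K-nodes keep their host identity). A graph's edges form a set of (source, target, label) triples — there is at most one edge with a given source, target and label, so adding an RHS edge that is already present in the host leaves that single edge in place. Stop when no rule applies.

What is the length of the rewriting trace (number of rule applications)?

Answer: 2

Steps:
start.  V:9 E:11  edges: 2-p->2 2-q->2 2-r->2 2-r->5 6-q->1 6-r->1 6-p->6 7-r->1 7-q->5 7-p->7 8-q->5
1. fire R2 via {0↦6, 1↦1, 2↦5, 3↦8}  →  V:8 E:8  edges: 2-p->2 2-q->2 2-r->2 2-r->5 6-q->1 7-r->1 7-q->5 7-p->7
2. fire R2 via {0↦2, 1↦5, 2↦1, 3↦6}  →  V:7 E:5  edges: 2-q->2 2-r->2 7-r->1 7-q->5 7-p->7
normal form: no rule applies after step 2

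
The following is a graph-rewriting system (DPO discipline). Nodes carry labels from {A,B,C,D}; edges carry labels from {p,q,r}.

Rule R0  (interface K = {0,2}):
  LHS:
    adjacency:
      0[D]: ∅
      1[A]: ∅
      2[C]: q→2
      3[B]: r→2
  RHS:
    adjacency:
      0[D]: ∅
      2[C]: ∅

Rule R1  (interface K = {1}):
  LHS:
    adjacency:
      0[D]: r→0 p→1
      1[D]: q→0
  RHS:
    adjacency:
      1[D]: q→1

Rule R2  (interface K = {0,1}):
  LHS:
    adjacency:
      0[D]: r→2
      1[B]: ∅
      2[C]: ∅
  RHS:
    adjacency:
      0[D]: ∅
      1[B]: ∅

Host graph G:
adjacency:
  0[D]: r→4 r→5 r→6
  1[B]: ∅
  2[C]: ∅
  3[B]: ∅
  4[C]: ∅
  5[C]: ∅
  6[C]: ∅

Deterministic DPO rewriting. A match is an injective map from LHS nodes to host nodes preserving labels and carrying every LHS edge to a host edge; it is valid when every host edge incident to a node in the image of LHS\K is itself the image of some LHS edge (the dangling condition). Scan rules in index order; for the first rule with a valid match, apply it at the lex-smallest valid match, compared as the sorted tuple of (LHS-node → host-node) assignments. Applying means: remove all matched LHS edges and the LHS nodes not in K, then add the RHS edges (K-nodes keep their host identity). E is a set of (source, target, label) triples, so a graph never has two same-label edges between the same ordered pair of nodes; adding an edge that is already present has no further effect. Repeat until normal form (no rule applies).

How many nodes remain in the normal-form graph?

start.  V:7 E:3  edges: 0-r->4 0-r->5 0-r->6
1. fire R2 via {0↦0, 1↦1, 2↦4}  →  V:6 E:2  edges: 0-r->5 0-r->6
2. fire R2 via {0↦0, 1↦1, 2↦5}  →  V:5 E:1  edges: 0-r->6
3. fire R2 via {0↦0, 1↦1, 2↦6}  →  V:4 E:0  edges: ∅
final graph: no rule applies after step 3
NF nodes: {0:D, 1:B, 2:C, 3:B}

Answer: 4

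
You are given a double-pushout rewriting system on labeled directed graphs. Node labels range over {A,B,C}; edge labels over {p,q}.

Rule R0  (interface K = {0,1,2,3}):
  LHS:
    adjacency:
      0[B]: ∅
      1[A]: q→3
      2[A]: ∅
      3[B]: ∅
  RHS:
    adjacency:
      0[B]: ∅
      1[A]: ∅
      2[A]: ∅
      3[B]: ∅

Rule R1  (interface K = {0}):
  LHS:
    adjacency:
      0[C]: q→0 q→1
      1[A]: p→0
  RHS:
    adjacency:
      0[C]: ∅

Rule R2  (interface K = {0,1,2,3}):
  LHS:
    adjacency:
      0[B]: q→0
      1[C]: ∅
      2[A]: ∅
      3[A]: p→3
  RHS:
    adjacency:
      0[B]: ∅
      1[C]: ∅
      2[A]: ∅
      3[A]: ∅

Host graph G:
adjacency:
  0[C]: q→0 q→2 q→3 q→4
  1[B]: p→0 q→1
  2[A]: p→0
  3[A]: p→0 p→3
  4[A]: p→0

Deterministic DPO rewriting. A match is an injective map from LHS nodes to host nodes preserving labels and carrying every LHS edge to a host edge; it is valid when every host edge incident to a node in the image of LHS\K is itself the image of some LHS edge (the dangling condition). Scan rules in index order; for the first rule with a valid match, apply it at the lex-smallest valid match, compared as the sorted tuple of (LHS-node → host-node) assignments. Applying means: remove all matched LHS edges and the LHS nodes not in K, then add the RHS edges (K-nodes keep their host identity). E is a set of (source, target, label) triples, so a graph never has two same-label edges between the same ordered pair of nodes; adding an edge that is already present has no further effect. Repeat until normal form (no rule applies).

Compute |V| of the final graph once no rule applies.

Answer: 4

Steps:
[0] host  ⇒  5 nodes, 10 edges  {0-q->0 0-q->2 0-q->3 0-q->4 1-p->0 1-q->1 2-p->0 3-p->0 3-p->3 4-p->0}
[1] R1 @ {0↦0, 1↦2}  ⇒  4 nodes, 7 edges  {0-q->3 0-q->4 1-p->0 1-q->1 3-p->0 3-p->3 4-p->0}
[2] R2 @ {0↦1, 1↦0, 2↦4, 3↦3}  ⇒  4 nodes, 5 edges  {0-q->3 0-q->4 1-p->0 3-p->0 4-p->0}
final graph: no rule applies after step 2
NF nodes: {0:C, 1:B, 3:A, 4:A}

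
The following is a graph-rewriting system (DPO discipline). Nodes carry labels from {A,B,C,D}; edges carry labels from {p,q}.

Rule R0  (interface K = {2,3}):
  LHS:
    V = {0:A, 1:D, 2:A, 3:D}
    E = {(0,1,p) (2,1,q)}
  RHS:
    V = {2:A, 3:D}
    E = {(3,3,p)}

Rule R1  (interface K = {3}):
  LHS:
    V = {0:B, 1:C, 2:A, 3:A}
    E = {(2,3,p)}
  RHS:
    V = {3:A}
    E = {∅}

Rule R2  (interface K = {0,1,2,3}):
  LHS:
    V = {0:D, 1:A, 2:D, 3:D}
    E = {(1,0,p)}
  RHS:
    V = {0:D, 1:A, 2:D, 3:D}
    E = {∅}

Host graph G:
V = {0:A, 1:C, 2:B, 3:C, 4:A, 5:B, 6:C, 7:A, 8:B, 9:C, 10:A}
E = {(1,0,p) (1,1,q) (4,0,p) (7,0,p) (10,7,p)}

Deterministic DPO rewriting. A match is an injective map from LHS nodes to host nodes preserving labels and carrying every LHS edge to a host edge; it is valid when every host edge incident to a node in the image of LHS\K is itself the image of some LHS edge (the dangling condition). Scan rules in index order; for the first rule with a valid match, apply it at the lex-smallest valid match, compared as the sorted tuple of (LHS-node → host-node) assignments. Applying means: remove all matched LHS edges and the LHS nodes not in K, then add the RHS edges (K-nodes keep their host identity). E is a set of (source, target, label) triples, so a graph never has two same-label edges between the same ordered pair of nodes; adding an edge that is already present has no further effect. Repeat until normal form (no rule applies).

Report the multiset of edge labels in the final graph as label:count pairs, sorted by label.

Answer: p:1 q:1

Rewrite trace:
[0] host  ⇒  11 nodes, 5 edges  {1-p->0 1-q->1 4-p->0 7-p->0 10-p->7}
[1] R1 @ {0↦2, 1↦3, 2↦4, 3↦0}  ⇒  8 nodes, 4 edges  {1-p->0 1-q->1 7-p->0 10-p->7}
[2] R1 @ {0↦5, 1↦6, 2↦10, 3↦7}  ⇒  5 nodes, 3 edges  {1-p->0 1-q->1 7-p->0}
[3] R1 @ {0↦8, 1↦9, 2↦7, 3↦0}  ⇒  2 nodes, 2 edges  {1-p->0 1-q->1}
final graph: no rule applies after step 3
NF edges: [(1, 0, 'p'), (1, 1, 'q')]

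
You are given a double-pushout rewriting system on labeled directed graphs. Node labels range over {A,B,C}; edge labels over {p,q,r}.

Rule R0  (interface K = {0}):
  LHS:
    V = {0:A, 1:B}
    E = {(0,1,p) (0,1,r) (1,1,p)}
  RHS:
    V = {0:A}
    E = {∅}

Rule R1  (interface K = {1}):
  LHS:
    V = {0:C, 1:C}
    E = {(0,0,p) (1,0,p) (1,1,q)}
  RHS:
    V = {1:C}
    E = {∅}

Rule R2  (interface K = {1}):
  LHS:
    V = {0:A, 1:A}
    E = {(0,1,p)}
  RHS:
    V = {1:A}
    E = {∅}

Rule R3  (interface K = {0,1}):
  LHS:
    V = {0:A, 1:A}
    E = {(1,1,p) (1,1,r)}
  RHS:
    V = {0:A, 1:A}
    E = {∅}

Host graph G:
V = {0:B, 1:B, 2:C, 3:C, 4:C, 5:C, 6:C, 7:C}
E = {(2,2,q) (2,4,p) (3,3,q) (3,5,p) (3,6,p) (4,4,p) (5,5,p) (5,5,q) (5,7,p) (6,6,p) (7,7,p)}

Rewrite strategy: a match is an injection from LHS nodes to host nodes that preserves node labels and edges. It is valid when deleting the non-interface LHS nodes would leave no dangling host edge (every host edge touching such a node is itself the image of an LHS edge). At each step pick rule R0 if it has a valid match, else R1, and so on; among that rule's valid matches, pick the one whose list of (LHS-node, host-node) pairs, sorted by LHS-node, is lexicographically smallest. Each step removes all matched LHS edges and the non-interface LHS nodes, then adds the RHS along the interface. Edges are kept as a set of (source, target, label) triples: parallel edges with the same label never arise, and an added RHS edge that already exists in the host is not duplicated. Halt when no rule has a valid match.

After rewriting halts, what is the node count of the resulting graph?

start.  V:8 E:11  edges: 2-q->2 2-p->4 3-q->3 3-p->5 3-p->6 4-p->4 5-p->5 5-q->5 5-p->7 6-p->6 7-p->7
1. fire R1 via {0↦4, 1↦2}  →  V:7 E:8  edges: 3-q->3 3-p->5 3-p->6 5-p->5 5-q->5 5-p->7 6-p->6 7-p->7
2. fire R1 via {0↦6, 1↦3}  →  V:6 E:5  edges: 3-p->5 5-p->5 5-q->5 5-p->7 7-p->7
3. fire R1 via {0↦7, 1↦5}  →  V:5 E:2  edges: 3-p->5 5-p->5
halt: no rule applies after step 3
NF nodes: {0:B, 1:B, 2:C, 3:C, 5:C}

Answer: 5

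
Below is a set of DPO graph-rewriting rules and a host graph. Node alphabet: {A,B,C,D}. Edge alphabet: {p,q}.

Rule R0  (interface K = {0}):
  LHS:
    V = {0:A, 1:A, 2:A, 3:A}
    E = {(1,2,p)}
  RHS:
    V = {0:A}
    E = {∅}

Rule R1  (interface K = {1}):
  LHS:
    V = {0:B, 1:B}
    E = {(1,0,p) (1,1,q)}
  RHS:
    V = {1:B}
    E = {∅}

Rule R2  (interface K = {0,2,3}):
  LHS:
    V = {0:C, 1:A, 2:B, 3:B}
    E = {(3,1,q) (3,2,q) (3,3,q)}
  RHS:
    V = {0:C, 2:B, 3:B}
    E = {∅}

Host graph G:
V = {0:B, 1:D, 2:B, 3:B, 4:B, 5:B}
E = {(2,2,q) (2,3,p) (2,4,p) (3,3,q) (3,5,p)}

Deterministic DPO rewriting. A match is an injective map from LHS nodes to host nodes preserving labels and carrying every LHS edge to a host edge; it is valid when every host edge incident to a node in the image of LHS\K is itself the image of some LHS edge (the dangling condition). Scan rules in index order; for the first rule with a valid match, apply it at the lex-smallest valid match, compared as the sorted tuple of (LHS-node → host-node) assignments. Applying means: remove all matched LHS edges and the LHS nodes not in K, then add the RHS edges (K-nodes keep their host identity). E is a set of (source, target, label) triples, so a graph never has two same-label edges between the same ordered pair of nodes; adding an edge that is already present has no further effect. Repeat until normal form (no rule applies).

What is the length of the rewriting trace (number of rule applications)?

Answer: 2

Rewrite trace:
[0] host  ⇒  6 nodes, 5 edges  {2-q->2 2-p->3 2-p->4 3-q->3 3-p->5}
[1] R1 @ {0↦4, 1↦2}  ⇒  5 nodes, 3 edges  {2-p->3 3-q->3 3-p->5}
[2] R1 @ {0↦5, 1↦3}  ⇒  4 nodes, 1 edges  {2-p->3}
halt: no rule applies after step 2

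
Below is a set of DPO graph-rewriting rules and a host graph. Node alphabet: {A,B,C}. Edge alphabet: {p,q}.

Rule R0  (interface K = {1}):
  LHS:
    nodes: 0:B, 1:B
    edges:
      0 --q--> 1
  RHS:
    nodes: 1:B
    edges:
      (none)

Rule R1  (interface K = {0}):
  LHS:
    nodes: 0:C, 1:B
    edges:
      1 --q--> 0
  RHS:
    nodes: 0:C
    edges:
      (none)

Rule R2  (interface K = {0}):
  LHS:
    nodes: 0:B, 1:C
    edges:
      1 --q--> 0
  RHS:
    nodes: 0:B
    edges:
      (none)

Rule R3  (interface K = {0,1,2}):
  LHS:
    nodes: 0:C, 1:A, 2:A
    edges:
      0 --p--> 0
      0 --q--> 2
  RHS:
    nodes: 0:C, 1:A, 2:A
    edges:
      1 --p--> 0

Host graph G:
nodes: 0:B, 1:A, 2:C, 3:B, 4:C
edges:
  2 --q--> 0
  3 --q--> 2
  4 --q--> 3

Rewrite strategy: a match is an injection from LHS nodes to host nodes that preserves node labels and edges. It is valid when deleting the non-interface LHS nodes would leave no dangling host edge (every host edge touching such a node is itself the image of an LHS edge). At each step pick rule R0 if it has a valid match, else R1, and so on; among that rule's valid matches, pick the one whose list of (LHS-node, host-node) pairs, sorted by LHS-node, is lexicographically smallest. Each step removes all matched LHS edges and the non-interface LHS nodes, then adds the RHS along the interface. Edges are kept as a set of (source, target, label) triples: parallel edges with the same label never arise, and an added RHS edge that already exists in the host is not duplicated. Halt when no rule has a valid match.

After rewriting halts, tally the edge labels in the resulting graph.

Answer: (no edges)

Rewrite trace:
start.  V:5 E:3  edges: 2-q->0 3-q->2 4-q->3
1. fire R2 via {0↦3, 1↦4}  →  V:4 E:2  edges: 2-q->0 3-q->2
2. fire R1 via {0↦2, 1↦3}  →  V:3 E:1  edges: 2-q->0
3. fire R2 via {0↦0, 1↦2}  →  V:2 E:0  edges: ∅
normal form: no rule applies after step 3
NF edges: []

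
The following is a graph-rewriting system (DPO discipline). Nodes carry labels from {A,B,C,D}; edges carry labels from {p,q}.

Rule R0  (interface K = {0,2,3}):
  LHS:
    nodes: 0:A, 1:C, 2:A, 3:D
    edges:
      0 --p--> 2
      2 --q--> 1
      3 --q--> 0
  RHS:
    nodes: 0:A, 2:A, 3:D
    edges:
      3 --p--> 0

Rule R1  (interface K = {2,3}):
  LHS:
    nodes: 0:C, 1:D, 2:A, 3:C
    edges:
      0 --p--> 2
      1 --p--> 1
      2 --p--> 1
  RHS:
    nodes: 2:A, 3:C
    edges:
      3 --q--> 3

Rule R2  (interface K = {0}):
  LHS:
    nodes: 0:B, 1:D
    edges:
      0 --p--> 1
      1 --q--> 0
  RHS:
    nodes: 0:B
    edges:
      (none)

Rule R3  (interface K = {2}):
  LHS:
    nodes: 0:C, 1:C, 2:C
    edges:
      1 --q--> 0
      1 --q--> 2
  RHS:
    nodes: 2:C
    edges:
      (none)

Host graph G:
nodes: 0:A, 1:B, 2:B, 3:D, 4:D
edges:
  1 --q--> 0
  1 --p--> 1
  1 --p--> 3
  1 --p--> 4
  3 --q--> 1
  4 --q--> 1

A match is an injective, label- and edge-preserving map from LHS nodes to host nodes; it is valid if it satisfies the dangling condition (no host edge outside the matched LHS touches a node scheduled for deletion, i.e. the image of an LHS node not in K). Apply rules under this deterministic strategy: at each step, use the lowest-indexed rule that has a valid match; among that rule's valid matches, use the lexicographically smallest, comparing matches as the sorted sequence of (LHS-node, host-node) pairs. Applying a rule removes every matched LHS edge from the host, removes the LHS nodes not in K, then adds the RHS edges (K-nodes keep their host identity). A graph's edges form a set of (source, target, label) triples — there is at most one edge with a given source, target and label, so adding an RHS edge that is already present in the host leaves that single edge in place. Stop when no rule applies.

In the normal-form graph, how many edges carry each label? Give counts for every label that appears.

start.  V:5 E:6  edges: 1-q->0 1-p->1 1-p->3 1-p->4 3-q->1 4-q->1
1. fire R2 via {0↦1, 1↦3}  →  V:4 E:4  edges: 1-q->0 1-p->1 1-p->4 4-q->1
2. fire R2 via {0↦1, 1↦4}  →  V:3 E:2  edges: 1-q->0 1-p->1
final graph: no rule applies after step 2
NF edges: [(1, 0, 'q'), (1, 1, 'p')]

Answer: p:1 q:1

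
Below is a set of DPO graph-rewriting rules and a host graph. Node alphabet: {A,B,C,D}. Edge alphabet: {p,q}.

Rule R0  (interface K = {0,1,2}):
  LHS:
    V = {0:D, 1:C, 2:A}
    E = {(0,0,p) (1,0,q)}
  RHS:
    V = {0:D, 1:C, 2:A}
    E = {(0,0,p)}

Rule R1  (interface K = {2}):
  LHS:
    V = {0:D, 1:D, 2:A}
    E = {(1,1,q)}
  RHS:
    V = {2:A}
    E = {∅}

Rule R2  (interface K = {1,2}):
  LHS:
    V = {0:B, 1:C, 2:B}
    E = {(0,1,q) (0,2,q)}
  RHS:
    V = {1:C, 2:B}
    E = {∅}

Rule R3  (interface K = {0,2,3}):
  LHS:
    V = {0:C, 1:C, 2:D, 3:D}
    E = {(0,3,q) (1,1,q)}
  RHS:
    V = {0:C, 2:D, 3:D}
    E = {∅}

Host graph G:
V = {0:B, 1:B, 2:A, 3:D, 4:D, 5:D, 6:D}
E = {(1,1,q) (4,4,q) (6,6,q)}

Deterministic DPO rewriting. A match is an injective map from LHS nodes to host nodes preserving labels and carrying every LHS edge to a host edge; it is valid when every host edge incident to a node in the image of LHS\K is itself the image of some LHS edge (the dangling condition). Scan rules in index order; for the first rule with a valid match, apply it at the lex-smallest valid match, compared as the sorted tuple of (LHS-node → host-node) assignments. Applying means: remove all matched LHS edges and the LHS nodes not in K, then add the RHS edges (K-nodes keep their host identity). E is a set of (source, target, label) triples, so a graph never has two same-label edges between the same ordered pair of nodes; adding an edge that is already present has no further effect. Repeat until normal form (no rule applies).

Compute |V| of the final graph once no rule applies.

Answer: 3

Steps:
[0] host  ⇒  7 nodes, 3 edges  {1-q->1 4-q->4 6-q->6}
[1] R1 @ {0↦3, 1↦4, 2↦2}  ⇒  5 nodes, 2 edges  {1-q->1 6-q->6}
[2] R1 @ {0↦5, 1↦6, 2↦2}  ⇒  3 nodes, 1 edges  {1-q->1}
final graph: no rule applies after step 2
NF nodes: {0:B, 1:B, 2:A}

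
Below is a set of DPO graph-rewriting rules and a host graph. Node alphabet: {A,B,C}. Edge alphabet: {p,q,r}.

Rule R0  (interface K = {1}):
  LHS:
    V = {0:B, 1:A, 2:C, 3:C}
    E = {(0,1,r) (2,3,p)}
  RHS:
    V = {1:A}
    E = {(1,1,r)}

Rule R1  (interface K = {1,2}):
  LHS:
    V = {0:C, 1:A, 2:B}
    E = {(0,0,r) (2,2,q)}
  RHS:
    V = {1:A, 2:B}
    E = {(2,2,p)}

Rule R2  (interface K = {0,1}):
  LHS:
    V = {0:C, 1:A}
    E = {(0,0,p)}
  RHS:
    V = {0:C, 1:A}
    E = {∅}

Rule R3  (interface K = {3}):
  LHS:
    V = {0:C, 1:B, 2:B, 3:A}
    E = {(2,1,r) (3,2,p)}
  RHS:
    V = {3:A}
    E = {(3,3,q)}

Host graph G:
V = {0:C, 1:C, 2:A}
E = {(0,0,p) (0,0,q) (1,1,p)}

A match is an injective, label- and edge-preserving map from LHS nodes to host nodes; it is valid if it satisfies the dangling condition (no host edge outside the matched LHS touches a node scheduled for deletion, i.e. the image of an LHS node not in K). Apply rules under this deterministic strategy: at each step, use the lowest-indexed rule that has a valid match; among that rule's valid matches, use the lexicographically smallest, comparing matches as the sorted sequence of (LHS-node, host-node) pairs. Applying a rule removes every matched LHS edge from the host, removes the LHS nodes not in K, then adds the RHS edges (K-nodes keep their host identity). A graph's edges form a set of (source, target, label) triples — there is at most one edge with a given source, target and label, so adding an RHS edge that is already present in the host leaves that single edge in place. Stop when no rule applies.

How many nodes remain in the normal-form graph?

Answer: 3

Derivation:
[0] host  ⇒  3 nodes, 3 edges  {0-p->0 0-q->0 1-p->1}
[1] R2 @ {0↦0, 1↦2}  ⇒  3 nodes, 2 edges  {0-q->0 1-p->1}
[2] R2 @ {0↦1, 1↦2}  ⇒  3 nodes, 1 edges  {0-q->0}
halt: no rule applies after step 2
NF nodes: {0:C, 1:C, 2:A}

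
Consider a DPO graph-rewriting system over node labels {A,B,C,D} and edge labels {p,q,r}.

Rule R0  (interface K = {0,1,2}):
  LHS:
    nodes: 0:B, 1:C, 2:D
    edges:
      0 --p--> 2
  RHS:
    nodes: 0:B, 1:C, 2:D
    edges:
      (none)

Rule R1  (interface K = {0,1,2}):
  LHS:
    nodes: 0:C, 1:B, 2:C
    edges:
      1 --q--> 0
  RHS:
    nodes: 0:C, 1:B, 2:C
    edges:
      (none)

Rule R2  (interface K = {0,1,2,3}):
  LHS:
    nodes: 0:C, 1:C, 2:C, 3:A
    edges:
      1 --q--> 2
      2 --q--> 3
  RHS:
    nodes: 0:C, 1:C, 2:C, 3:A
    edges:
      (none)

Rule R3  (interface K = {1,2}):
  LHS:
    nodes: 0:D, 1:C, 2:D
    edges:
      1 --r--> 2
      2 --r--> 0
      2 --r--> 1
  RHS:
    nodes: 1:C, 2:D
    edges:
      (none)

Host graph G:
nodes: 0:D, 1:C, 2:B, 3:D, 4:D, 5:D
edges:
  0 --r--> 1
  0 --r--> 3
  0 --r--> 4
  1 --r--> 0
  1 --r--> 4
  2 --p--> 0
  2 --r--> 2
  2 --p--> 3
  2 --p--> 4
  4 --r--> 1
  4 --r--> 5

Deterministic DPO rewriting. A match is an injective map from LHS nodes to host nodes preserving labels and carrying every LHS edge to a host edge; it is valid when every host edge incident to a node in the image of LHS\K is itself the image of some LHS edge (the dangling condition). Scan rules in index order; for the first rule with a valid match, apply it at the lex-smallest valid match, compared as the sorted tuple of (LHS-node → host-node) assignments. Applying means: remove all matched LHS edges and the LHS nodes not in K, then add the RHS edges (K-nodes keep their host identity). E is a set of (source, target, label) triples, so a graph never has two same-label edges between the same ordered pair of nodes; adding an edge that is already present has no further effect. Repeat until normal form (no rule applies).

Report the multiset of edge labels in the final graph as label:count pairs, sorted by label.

Answer: r:2

Steps:
[0] host  ⇒  6 nodes, 11 edges  {0-r->1 0-r->3 0-r->4 1-r->0 1-r->4 2-p->0 2-r->2 2-p->3 2-p->4 4-r->1 4-r->5}
[1] R0 @ {0↦2, 1↦1, 2↦0}  ⇒  6 nodes, 10 edges  {0-r->1 0-r->3 0-r->4 1-r->0 1-r->4 2-r->2 2-p->3 2-p->4 4-r->1 4-r->5}
[2] R0 @ {0↦2, 1↦1, 2↦3}  ⇒  6 nodes, 9 edges  {0-r->1 0-r->3 0-r->4 1-r->0 1-r->4 2-r->2 2-p->4 4-r->1 4-r->5}
[3] R0 @ {0↦2, 1↦1, 2↦4}  ⇒  6 nodes, 8 edges  {0-r->1 0-r->3 0-r->4 1-r->0 1-r->4 2-r->2 4-r->1 4-r->5}
[4] R3 @ {0↦3, 1↦1, 2↦0}  ⇒  5 nodes, 5 edges  {0-r->4 1-r->4 2-r->2 4-r->1 4-r->5}
[5] R3 @ {0↦5, 1↦1, 2↦4}  ⇒  4 nodes, 2 edges  {0-r->4 2-r->2}
normal form: no rule applies after step 5
NF edges: [(0, 4, 'r'), (2, 2, 'r')]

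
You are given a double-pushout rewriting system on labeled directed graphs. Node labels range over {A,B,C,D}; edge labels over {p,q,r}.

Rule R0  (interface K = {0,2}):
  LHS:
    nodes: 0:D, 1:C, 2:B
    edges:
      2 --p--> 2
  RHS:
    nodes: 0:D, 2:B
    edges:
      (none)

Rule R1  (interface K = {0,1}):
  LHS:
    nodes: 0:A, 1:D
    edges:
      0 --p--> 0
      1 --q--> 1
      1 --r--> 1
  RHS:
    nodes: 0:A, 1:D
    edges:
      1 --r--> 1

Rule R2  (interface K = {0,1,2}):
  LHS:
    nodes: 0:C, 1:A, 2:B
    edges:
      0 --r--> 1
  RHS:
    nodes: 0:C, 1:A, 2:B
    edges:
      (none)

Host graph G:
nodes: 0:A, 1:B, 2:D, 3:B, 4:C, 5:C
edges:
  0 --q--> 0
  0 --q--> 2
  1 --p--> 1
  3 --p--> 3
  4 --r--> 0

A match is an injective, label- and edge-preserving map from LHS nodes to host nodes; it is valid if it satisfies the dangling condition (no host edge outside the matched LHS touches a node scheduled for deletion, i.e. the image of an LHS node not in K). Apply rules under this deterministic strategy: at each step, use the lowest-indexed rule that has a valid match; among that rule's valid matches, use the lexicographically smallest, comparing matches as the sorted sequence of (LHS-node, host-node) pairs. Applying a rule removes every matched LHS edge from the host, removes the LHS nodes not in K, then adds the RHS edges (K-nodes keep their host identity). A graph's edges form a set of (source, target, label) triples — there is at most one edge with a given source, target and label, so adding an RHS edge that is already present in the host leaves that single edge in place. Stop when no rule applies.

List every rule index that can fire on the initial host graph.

Answer: [R0,R2]

Steps:
R0: 2 valid matches — {0↦2, 1↦5, 2↦1}, {0↦2, 1↦5, 2↦3}
R1: no valid match — LHS pattern not found
R2: 2 valid matches — {0↦4, 1↦0, 2↦1}, {0↦4, 1↦0, 2↦3}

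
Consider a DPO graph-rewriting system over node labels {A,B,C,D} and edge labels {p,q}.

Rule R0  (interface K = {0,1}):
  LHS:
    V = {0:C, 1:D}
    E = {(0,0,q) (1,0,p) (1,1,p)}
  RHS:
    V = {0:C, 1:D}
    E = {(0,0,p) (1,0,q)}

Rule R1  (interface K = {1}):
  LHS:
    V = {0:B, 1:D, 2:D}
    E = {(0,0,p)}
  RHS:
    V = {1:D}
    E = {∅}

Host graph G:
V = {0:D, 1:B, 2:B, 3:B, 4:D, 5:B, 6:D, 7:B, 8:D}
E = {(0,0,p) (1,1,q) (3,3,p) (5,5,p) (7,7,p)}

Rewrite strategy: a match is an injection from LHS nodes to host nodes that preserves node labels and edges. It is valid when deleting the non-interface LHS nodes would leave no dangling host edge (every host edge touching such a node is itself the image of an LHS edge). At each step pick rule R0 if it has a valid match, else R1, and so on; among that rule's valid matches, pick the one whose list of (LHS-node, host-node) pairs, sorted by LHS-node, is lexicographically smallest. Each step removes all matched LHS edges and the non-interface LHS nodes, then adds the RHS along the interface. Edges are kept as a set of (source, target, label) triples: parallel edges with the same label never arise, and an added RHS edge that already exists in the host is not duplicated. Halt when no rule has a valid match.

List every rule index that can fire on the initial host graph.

Answer: [R1]

Derivation:
R0: no valid match — LHS pattern not found
R1: 27 valid matches — {0↦3, 1↦0, 2↦4}, {0↦3, 1↦0, 2↦6}, {0↦3, 1↦0, 2↦8} (+24 more)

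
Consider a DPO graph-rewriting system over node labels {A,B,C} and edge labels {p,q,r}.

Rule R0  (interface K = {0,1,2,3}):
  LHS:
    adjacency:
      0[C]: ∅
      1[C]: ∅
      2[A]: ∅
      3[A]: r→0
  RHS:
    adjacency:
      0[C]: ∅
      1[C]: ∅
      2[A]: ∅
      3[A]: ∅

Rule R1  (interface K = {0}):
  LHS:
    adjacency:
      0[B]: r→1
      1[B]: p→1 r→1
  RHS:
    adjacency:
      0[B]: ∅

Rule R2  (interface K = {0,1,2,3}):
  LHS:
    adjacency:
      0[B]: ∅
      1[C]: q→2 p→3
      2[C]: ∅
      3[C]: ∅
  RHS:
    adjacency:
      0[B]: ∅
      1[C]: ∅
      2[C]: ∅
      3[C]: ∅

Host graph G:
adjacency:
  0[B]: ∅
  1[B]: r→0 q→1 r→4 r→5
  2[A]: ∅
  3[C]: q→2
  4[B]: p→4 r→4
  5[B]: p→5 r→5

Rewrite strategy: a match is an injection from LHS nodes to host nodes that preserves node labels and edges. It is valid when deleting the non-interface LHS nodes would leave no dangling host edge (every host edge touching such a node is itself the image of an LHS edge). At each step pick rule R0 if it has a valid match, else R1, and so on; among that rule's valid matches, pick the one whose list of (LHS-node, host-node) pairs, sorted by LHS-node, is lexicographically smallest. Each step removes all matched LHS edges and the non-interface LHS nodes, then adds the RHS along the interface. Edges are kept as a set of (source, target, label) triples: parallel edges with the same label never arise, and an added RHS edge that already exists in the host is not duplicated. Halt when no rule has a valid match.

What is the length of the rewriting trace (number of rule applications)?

Answer: 2

Derivation:
[0] host  ⇒  6 nodes, 9 edges  {1-r->0 1-q->1 1-r->4 1-r->5 3-q->2 4-p->4 4-r->4 5-p->5 5-r->5}
[1] R1 @ {0↦1, 1↦4}  ⇒  5 nodes, 6 edges  {1-r->0 1-q->1 1-r->5 3-q->2 5-p->5 5-r->5}
[2] R1 @ {0↦1, 1↦5}  ⇒  4 nodes, 3 edges  {1-r->0 1-q->1 3-q->2}
final graph: no rule applies after step 2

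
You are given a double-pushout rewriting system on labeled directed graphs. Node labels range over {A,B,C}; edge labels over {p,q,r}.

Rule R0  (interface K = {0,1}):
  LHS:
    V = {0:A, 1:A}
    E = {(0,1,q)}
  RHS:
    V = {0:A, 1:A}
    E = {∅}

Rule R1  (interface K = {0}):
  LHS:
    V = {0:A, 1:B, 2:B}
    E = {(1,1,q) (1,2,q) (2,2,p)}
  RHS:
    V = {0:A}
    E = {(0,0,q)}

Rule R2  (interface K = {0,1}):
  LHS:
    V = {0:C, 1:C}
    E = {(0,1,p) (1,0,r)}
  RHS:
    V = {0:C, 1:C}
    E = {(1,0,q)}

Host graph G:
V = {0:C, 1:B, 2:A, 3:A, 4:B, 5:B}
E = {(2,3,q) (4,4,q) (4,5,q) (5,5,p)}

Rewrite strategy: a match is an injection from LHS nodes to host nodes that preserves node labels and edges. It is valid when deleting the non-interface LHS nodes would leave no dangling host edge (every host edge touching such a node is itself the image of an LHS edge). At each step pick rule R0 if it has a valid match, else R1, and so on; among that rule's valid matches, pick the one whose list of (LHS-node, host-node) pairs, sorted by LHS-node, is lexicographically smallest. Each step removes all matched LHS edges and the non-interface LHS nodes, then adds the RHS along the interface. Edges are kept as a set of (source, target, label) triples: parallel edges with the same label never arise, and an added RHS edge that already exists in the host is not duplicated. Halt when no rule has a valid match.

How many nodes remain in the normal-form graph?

Answer: 4

Derivation:
initial: |V|=6 |E|=4  E = 2-q->3 4-q->4 4-q->5 5-p->5
step 1: apply R0 at {0↦2, 1↦3}  → |V|=6 |E|=3  E = 4-q->4 4-q->5 5-p->5
step 2: apply R1 at {0↦2, 1↦4, 2↦5}  → |V|=4 |E|=1  E = 2-q->2
normal form: no rule applies after step 2
NF nodes: {0:C, 1:B, 2:A, 3:A}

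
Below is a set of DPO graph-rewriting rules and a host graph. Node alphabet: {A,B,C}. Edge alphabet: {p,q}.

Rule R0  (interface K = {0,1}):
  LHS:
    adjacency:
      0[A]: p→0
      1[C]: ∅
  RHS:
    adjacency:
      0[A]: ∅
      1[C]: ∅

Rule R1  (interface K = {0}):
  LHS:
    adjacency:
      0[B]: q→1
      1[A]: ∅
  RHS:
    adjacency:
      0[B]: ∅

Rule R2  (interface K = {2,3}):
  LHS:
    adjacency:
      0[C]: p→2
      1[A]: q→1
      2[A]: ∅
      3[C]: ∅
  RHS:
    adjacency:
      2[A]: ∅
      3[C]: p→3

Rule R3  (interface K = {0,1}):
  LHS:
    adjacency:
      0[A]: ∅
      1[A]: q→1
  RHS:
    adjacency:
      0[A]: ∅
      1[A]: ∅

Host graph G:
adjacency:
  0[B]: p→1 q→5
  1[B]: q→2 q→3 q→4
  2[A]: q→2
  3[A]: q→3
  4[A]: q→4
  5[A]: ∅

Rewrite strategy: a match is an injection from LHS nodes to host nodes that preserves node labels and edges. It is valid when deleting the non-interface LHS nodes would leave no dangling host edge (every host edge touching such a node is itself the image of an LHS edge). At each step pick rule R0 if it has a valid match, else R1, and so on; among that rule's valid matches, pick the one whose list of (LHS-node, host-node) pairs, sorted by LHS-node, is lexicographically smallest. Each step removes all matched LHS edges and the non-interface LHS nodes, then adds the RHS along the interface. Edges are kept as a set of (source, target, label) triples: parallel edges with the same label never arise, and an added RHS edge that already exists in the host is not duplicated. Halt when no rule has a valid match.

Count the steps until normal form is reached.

start.  V:6 E:8  edges: 0-p->1 0-q->5 1-q->2 1-q->3 1-q->4 2-q->2 3-q->3 4-q->4
1. fire R1 via {0↦0, 1↦5}  →  V:5 E:7  edges: 0-p->1 1-q->2 1-q->3 1-q->4 2-q->2 3-q->3 4-q->4
2. fire R3 via {0↦2, 1↦3}  →  V:5 E:6  edges: 0-p->1 1-q->2 1-q->3 1-q->4 2-q->2 4-q->4
3. fire R1 via {0↦1, 1↦3}  →  V:4 E:5  edges: 0-p->1 1-q->2 1-q->4 2-q->2 4-q->4
4. fire R3 via {0↦2, 1↦4}  →  V:4 E:4  edges: 0-p->1 1-q->2 1-q->4 2-q->2
5. fire R1 via {0↦1, 1↦4}  →  V:3 E:3  edges: 0-p->1 1-q->2 2-q->2
halt: no rule applies after step 5

Answer: 5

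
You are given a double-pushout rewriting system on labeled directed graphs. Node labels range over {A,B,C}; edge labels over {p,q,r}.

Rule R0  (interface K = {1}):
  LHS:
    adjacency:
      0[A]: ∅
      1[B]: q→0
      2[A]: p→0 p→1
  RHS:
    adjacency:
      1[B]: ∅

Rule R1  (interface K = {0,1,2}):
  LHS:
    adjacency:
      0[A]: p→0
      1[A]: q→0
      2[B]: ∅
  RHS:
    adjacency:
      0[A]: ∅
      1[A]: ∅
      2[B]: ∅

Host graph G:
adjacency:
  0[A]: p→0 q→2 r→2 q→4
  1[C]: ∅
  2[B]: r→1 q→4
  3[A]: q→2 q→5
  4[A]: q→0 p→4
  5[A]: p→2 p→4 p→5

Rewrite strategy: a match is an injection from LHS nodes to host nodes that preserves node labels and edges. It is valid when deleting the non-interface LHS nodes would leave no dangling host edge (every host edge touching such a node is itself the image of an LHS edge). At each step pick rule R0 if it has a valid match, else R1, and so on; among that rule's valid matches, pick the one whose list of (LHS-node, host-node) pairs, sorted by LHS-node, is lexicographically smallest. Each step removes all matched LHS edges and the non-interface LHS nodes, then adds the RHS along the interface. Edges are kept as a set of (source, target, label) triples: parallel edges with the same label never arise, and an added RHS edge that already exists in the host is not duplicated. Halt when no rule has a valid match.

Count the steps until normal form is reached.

Answer: 4

Rewrite trace:
initial: |V|=6 |E|=13  E = 0-p->0 0-q->2 0-r->2 0-q->4 2-r->1 2-q->4 3-q->2 3-q->5 4-q->0 4-p->4 5-p->2 5-p->4 5-p->5
step 1: apply R1 at {0↦0, 1↦4, 2↦2}  → |V|=6 |E|=11  E = 0-q->2 0-r->2 0-q->4 2-r->1 2-q->4 3-q->2 3-q->5 4-p->4 5-p->2 5-p->4 5-p->5
step 2: apply R1 at {0↦4, 1↦0, 2↦2}  → |V|=6 |E|=9  E = 0-q->2 0-r->2 2-r->1 2-q->4 3-q->2 3-q->5 5-p->2 5-p->4 5-p->5
step 3: apply R1 at {0↦5, 1↦3, 2↦2}  → |V|=6 |E|=7  E = 0-q->2 0-r->2 2-r->1 2-q->4 3-q->2 5-p->2 5-p->4
step 4: apply R0 at {0↦4, 1↦2, 2↦5}  → |V|=4 |E|=4  E = 0-q->2 0-r->2 2-r->1 3-q->2
final graph: no rule applies after step 4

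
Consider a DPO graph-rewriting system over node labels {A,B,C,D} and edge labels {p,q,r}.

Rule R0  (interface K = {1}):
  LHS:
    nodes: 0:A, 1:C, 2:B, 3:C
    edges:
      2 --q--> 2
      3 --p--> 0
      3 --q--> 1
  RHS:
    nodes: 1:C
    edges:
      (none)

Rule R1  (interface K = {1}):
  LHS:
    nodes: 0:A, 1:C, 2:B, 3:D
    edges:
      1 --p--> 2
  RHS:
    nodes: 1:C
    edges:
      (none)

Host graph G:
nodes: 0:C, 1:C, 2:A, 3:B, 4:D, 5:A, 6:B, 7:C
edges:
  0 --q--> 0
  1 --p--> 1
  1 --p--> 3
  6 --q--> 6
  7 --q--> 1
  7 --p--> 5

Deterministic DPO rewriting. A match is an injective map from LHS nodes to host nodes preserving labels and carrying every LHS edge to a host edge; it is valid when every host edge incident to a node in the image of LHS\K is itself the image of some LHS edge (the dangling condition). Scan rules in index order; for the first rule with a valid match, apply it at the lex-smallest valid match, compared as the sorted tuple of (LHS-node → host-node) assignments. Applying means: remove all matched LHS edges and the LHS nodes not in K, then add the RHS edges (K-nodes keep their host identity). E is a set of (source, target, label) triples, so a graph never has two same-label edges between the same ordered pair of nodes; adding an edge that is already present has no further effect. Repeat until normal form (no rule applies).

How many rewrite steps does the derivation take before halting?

[0] host  ⇒  8 nodes, 6 edges  {0-q->0 1-p->1 1-p->3 6-q->6 7-q->1 7-p->5}
[1] R0 @ {0↦5, 1↦1, 2↦6, 3↦7}  ⇒  5 nodes, 3 edges  {0-q->0 1-p->1 1-p->3}
[2] R1 @ {0↦2, 1↦1, 2↦3, 3↦4}  ⇒  2 nodes, 2 edges  {0-q->0 1-p->1}
normal form: no rule applies after step 2

Answer: 2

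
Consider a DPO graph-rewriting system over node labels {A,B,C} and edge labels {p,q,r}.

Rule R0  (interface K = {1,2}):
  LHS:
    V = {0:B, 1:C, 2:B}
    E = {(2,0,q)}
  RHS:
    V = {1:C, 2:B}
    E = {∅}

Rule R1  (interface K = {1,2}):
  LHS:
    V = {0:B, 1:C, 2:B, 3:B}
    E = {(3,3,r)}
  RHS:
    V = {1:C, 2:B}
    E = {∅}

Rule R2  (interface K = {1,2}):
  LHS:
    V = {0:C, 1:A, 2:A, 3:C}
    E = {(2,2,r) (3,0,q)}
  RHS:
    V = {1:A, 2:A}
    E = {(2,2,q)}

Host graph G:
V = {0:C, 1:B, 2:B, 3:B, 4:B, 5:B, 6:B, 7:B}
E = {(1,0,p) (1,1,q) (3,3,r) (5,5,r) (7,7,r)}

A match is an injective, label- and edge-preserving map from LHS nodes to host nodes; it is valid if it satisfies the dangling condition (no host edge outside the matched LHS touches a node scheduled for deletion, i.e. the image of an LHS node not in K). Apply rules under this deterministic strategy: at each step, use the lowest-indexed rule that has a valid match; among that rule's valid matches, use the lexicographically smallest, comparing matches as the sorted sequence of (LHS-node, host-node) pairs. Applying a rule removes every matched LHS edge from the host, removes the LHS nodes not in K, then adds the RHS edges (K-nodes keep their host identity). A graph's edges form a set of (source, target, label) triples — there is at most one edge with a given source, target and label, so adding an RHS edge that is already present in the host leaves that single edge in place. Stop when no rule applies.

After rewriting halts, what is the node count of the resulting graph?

Answer: 2

Steps:
initial: |V|=8 |E|=5  E = 1-p->0 1-q->1 3-r->3 5-r->5 7-r->7
step 1: apply R1 at {0↦2, 1↦0, 2↦1, 3↦3}  → |V|=6 |E|=4  E = 1-p->0 1-q->1 5-r->5 7-r->7
step 2: apply R1 at {0↦4, 1↦0, 2↦1, 3↦5}  → |V|=4 |E|=3  E = 1-p->0 1-q->1 7-r->7
step 3: apply R1 at {0↦6, 1↦0, 2↦1, 3↦7}  → |V|=2 |E|=2  E = 1-p->0 1-q->1
final graph: no rule applies after step 3
NF nodes: {0:C, 1:B}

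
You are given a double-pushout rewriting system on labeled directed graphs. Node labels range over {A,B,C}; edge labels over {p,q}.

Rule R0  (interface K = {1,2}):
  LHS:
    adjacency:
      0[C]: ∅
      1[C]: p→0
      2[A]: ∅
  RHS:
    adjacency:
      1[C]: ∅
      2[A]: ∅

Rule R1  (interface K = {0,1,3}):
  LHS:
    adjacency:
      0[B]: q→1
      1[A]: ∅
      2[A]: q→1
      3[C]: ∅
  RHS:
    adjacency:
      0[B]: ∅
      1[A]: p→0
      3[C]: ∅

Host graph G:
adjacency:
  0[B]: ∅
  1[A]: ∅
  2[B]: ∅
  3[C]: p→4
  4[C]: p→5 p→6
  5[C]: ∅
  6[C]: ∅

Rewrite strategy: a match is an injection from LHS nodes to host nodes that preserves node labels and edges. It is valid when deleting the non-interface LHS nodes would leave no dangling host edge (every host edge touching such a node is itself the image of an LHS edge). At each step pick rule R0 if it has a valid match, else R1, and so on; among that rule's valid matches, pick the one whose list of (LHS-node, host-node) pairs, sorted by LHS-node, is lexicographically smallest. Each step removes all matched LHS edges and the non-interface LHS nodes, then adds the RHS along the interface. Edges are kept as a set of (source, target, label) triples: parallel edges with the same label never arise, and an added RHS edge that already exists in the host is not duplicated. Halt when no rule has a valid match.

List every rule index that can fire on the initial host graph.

R0: 2 valid matches — {0↦5, 1↦4, 2↦1}, {0↦6, 1↦4, 2↦1}
R1: no valid match — LHS pattern not found

Answer: [R0]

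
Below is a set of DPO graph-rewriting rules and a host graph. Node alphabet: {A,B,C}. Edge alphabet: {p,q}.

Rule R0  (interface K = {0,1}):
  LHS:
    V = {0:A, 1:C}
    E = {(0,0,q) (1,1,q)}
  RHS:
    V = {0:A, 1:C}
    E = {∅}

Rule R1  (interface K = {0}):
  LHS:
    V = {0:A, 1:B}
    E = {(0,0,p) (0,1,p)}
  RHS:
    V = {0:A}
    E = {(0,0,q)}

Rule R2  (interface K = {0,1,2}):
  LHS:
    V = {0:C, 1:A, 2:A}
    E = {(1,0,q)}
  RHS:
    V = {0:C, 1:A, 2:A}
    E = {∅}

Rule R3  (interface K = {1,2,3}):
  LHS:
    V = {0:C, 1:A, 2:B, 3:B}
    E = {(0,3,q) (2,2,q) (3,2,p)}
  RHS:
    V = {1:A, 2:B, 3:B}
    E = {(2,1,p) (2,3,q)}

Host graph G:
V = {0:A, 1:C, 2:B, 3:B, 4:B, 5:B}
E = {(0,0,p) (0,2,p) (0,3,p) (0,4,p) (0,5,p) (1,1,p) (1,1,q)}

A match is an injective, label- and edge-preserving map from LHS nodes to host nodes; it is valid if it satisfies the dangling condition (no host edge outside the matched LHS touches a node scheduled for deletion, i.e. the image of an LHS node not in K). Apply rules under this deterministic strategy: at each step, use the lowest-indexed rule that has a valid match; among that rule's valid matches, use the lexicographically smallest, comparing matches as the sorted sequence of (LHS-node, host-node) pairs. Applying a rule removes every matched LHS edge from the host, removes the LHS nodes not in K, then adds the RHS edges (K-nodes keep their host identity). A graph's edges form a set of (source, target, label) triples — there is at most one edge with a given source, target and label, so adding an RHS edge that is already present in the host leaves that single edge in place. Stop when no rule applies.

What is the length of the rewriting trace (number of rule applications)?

Answer: 2

Derivation:
[0] host  ⇒  6 nodes, 7 edges  {0-p->0 0-p->2 0-p->3 0-p->4 0-p->5 1-p->1 1-q->1}
[1] R1 @ {0↦0, 1↦2}  ⇒  5 nodes, 6 edges  {0-q->0 0-p->3 0-p->4 0-p->5 1-p->1 1-q->1}
[2] R0 @ {0↦0, 1↦1}  ⇒  5 nodes, 4 edges  {0-p->3 0-p->4 0-p->5 1-p->1}
normal form: no rule applies after step 2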